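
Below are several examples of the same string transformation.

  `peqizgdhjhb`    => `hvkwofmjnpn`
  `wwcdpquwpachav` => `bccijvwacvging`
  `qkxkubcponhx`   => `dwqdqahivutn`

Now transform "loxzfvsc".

The rule is to shift every letter 6 places forward in the alphabet (wrapping around), then move the last character to the front.
For "loxzfvsc" the result is "irudflby".

irudflby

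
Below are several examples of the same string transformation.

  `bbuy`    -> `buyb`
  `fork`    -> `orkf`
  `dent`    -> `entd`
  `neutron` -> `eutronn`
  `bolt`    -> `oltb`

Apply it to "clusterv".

Rule — move the first character to the end.
"clusterv" → "lustervc".

lustervc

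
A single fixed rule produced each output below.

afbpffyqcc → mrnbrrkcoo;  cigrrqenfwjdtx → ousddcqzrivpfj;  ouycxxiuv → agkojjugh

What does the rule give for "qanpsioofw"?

Looking at the pairs, the operation is to shift every letter 12 places forward in the alphabet (wrapping around).
Applying that to "qanpsioofw" gives "cmzbeuaari".

cmzbeuaari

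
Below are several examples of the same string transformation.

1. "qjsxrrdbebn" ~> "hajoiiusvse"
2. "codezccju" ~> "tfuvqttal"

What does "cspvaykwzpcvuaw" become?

tjgmrpbnqgtmlrn

What's happening: shift every letter 9 places backward in the alphabet (wrapping around).
Applying that to "cspvaykwzpcvuaw" gives "tjgmrpbnqgtmlrn".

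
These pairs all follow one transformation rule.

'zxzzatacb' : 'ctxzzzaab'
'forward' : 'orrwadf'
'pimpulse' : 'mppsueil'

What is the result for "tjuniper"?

nprtueij

Rule — sort the characters into alphabetical order, then move the first 3 characters to the end (rotate left by 3).
For "tjuniper", step one produces "eijnprtu"; step two turns that into "nprtueij".
(Check on "forward": → "adforrw" → "orrwadf" ✓)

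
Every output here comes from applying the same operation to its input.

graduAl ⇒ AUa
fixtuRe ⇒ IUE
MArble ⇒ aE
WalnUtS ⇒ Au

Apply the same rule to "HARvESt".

The rule is to flip the case of every letter, then keep only the vowels.
For "HARvESt", step one produces "harVesT"; step two turns that into "ae".

ae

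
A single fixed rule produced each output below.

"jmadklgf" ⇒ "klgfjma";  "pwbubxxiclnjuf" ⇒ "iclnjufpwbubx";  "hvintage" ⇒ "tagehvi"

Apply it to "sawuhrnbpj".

The rule is to swap the front and back halves of the string, then delete the last character.
Applying both steps to "sawuhrnbpj": "rnbpjsawuh", then "rnbpjsawu".

rnbpjsawu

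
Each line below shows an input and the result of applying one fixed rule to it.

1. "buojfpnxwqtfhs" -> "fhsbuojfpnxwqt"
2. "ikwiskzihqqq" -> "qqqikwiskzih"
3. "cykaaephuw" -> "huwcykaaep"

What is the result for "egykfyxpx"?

xpxegykfy

The transformation: move the last 3 characters to the front (rotate right by 3).
Doing the same to "egykfyxpx": "xpxegykfy".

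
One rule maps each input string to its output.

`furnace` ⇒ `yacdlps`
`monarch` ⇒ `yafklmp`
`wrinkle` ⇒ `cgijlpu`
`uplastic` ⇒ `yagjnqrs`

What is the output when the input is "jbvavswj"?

The rule is to sort the characters into alphabetical order, then shift every letter 2 places backward in the alphabet (wrapping around).
Starting from "jbvavswj": after the first operation, "abjjsvvw"; after the second, "yzhhqttu".

yzhhqttu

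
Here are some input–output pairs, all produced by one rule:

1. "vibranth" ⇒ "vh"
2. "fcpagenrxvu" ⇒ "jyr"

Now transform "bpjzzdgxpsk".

dxj

The transformation: shift every letter 6 places backward in the alphabet (wrapping around), then keep one character in every 3, starting at position 3 (positions 3rd, 6th, 9th, ...).
Starting from "bpjzzdgxpsk": after the first operation, "vjdttxarjme"; after the second, "dxj".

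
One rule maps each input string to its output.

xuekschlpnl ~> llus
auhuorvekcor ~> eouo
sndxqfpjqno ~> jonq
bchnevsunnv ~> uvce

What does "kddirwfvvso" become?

vodr

Rule — keep one character in every 3, starting at position 2 (positions 2nd, 5th, 8th, ...), then swap the front and back halves of the string.
"kddirwfvvso" → "drvo" → "vodr".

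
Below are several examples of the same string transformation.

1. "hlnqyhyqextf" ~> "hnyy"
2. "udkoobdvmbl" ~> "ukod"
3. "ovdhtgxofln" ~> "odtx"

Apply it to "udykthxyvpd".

What's happening: keep every other character starting from the first (positions 1st, 3rd, 5th, ...), then keep only the first 4 characters.
Starting from "udykthxyvpd": after the first operation, "uytxvd"; after the second, "uytx".

uytx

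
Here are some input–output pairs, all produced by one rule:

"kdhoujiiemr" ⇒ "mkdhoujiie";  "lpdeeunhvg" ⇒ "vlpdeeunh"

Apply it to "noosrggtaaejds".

dnoosrggtaaej

Looking at the pairs, the operation is to delete the last character, then move the last character to the front.
On "noosrggtaaejds" that produces "dnoosrggtaaej".
(Check on "kdhoujiiemr": → "kdhoujiiem" → "mkdhoujiie" ✓)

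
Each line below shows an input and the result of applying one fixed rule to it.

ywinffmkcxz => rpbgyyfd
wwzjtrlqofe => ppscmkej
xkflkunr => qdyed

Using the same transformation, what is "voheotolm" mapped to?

ohaxhm

What's happening: shift every letter 7 places backward in the alphabet (wrapping around), then delete the last 3 characters.
For "voheotolm", step one produces "ohaxhmhef"; step two turns that into "ohaxhm".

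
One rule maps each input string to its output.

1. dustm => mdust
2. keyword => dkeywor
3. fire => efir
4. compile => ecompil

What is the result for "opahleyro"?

The transformation: move the last character to the front.
Applying that to "opahleyro" gives "oopahleyr".

oopahleyr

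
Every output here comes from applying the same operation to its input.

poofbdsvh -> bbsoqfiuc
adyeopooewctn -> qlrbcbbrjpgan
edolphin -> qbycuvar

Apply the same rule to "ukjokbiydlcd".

The transformation: move the first character to the end, then shift every letter 13 places forward in the alphabet (wrapping around) — i.e. ROT13.
For "ukjokbiydlcd", step one produces "kjokbiydlcdu"; step two turns that into "xwbxovlqypqh".

xwbxovlqypqh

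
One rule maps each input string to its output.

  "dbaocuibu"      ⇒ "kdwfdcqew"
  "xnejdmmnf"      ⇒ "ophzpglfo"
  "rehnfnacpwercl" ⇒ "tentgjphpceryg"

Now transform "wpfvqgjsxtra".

In each case the input is transformed by: move the last 3 characters to the front (rotate right by 3), then shift every letter 2 places forward in the alphabet (wrapping around).
For "wpfvqgjsxtra", step one produces "trawpfvqgjsx"; step two turns that into "vtcyrhxsiluz".

vtcyrhxsiluz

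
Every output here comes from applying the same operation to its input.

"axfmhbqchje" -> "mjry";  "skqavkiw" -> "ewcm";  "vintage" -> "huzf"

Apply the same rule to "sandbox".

The pattern: shift every letter 12 places forward in the alphabet (wrapping around), then keep only the first 4 characters.
Applying both steps to "sandbox": "emzpnaj", then "emzp".

emzp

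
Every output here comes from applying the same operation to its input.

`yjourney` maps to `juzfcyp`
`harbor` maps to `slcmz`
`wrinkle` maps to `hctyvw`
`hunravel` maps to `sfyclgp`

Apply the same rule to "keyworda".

vpjhzco

Rule — shift every letter 11 places forward in the alphabet (wrapping around), then delete the last character.
Applying both steps to "keyworda": "vpjhzcol", then "vpjhzco".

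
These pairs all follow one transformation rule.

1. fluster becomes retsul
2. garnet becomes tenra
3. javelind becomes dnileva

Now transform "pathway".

yawhta

In each case the input is transformed by: reverse the string, then delete the last character.
On "pathway": the first step gives "yawhtap", and the second then gives "yawhta".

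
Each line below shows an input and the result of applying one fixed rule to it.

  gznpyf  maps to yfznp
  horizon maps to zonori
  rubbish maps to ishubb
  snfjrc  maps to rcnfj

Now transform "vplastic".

sticpla

The rule is to delete the first character, then move the first 3 characters to the end (rotate left by 3).
Applying that to "vplastic" gives "sticpla".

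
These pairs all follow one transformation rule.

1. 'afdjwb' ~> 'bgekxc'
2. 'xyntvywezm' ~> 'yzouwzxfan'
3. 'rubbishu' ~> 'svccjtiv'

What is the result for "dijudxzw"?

The pattern: shift every letter 1 place forward in the alphabet (wrapping around).
For "dijudxzw" the result is "ejkveyax".

ejkveyax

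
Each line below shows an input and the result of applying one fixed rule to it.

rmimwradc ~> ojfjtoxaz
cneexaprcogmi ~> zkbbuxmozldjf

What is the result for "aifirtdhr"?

xfcfoqaeo

In each case the input is transformed by: shift every letter 3 places backward in the alphabet (wrapping around).
Applying that to "aifirtdhr" gives "xfcfoqaeo".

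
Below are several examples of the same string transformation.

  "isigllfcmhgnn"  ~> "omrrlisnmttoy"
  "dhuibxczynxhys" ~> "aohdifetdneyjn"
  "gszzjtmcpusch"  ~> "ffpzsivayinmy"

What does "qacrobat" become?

Rule — shift every letter 6 places forward in the alphabet (wrapping around), then move the first 2 characters to the end (rotate left by 2).
Applying both steps to "qacrobat": "wgixuhgz", then "ixuhgzwg".

ixuhgzwg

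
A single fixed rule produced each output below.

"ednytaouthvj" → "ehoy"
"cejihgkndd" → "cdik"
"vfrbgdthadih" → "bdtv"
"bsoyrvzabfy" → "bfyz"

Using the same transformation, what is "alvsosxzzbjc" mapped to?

absx

Rule — keep one character in every 3, starting at position 1 (positions 1st, 4th, 7th, ...), then sort the characters into alphabetical order.
Working it through for "alvsosxzzbjc": intermediate "asxb", final "absx".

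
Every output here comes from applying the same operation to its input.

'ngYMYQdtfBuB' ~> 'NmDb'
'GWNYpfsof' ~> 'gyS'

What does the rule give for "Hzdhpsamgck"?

hHAC

Rule — flip the case of every letter, then keep one character in every 3, starting at position 1 (positions 1st, 4th, 7th, ...).
For "Hzdhpsamgck", step one produces "hZDHPSAMGCK"; step two turns that into "hHAC".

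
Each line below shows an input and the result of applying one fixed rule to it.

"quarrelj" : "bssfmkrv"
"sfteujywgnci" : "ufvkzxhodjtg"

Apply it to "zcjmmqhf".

knnrigad

Rule — shift every letter 1 place forward in the alphabet (wrapping around), then move the first 2 characters to the end (rotate left by 2).
So "zcjmmqhf" becomes "knnrigad".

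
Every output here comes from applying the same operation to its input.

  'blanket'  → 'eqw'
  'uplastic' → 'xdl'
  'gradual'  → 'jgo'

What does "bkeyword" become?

In each case the input is transformed by: keep one character in every 3, starting at position 1 (positions 1st, 4th, 7th, ...), then shift every letter 3 places forward in the alphabet (wrapping around).
"bkeyword" → "ebu".
(Check on "blanket": → "bnt" → "eqw" ✓)

ebu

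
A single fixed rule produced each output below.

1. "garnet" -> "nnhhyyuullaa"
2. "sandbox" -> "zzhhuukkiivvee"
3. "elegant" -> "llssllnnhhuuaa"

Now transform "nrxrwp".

The rule is to shift every letter 7 places forward in the alphabet (wrapping around), then double every character.
On "nrxrwp": the first step gives "uyeydw", and the second then gives "uuyyeeyyddww".
(Check on "sandbox": → "zhukive" → "zzhhuukkiivvee" ✓)

uuyyeeyyddww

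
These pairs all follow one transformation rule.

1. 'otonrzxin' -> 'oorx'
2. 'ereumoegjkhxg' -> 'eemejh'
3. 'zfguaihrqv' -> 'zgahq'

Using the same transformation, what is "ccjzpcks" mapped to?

Rule — swap each adjacent pair of characters (1↔2, 3↔4, ...), then keep every other character starting from the second (positions 2nd, 4th, 6th, ...).
So "ccjzpcks" becomes "cjpk".
(Check on "otonrzxin": → "tonozrixn" → "oorx" ✓)

cjpk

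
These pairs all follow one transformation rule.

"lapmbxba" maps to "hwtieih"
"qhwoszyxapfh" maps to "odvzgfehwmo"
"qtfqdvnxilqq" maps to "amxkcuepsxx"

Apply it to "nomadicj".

The transformation: shift every letter 7 places forward in the alphabet (wrapping around), then delete the first character.
"nomadicj" → "uvthkpjq" → "vthkpjq".

vthkpjq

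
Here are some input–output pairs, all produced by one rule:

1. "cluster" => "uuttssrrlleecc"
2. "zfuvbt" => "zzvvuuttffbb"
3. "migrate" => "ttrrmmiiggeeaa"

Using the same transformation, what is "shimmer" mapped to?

ssrrmmmmiihhee

Looking at the pairs, the operation is to sort the characters into reverse alphabetical order, then double every character.
Doing the same to "shimmer": "ssrrmmmmiihhee".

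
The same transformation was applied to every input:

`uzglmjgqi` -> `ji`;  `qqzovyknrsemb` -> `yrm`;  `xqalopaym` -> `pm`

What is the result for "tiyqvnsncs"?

Looking at the pairs, the operation is to keep one character in every 3, starting at position 3 (positions 3rd, 6th, 9th, ...), then delete the first character.
Working it through for "tiyqvnsncs": intermediate "ync", final "nc".

nc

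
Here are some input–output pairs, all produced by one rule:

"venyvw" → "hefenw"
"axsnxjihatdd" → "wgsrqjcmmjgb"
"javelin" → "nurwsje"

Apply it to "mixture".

cdanvrg

The transformation: move the first 3 characters to the end (rotate left by 3), then shift every letter 9 places forward in the alphabet (wrapping around).
Applying both steps to "mixture": "turemix", then "cdanvrg".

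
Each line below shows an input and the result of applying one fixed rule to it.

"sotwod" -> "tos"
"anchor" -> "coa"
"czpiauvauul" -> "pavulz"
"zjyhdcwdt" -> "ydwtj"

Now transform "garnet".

In each case the input is transformed by: move the first 2 characters to the end (rotate left by 2), then keep every other character starting from the first (positions 1st, 3rd, 5th, ...).
"garnet" → "rnetga" → "reg".
(Check on "czpiauvauul": → "piauvauulcz" → "pavulz" ✓)

reg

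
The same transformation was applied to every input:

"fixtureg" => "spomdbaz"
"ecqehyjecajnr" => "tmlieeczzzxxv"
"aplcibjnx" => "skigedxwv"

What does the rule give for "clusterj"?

The pattern: sort the characters into reverse alphabetical order, then shift every letter 5 places backward in the alphabet (wrapping around).
On "clusterj": the first step gives "utsrljec", and the second then gives "ponmgezx".

ponmgezx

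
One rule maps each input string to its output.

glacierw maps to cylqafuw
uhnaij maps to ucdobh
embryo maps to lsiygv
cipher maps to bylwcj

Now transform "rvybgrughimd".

The pattern: shift every letter 6 places backward in the alphabet (wrapping around), then swap the front and back halves of the string.
Working it through for "rvybgrughimd": intermediate "lpsvaloabcgx", final "oabcgxlpsval".

oabcgxlpsval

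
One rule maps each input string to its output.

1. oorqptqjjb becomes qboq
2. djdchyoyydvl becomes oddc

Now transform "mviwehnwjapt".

namw

In each case the input is transformed by: keep one character in every 3, starting at position 1 (positions 1st, 4th, 7th, ...), then swap the front and back halves of the string.
Applying that to "mviwehnwjapt" gives "namw".
(Check on "djdchyoyydvl": → "dcod" → "oddc" ✓)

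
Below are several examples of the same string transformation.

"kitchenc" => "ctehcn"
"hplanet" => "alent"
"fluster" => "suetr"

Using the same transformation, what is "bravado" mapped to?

vadao

What's happening: delete the first 2 characters, then swap each adjacent pair of characters (1↔2, 3↔4, ...).
On "bravado": the first step gives "avado", and the second then gives "vadao".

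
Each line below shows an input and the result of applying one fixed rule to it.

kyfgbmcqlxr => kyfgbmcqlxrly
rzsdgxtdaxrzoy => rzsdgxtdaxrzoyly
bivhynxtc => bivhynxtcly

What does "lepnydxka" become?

lepnydxkaly

The transformation: append "ly".
"lepnydxka" → "lepnydxkaly".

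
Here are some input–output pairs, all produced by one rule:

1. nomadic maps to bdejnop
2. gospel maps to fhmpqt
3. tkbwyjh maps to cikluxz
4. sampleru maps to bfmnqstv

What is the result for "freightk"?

fghijlsu

Each output is the input with this applied: sort the characters into alphabetical order, then shift every letter 1 place forward in the alphabet (wrapping around).
For "freightk" the result is "fghijlsu".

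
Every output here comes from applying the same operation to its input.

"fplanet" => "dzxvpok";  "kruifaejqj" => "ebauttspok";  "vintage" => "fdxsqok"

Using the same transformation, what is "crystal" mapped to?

idcbvmk

Each output is the input with this applied: sort the characters into reverse alphabetical order, then shift every letter 10 places forward in the alphabet (wrapping around).
For "crystal", step one produces "ytsrlca"; step two turns that into "idcbvmk".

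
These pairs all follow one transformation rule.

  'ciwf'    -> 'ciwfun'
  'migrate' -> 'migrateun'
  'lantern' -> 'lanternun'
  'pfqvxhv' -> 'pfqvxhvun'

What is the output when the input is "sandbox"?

What's happening: append "un".
"sandbox" → "sandboxun".

sandboxun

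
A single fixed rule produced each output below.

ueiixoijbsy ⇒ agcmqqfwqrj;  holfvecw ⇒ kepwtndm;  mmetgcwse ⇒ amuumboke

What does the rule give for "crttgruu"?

cckzbboz

In each case the input is transformed by: move the last 2 characters to the front (rotate right by 2), then shift every letter 8 places forward in the alphabet (wrapping around).
"crttgruu" → "uucrttgr" → "cckzbboz".
(Check on "ueiixoijbsy": → "syueiixoijb" → "agcmqqfwqrj" ✓)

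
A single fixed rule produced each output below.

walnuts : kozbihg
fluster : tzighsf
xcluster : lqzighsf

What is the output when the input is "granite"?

ufobwhs

Each output is the input with this applied: shift every letter 12 places backward in the alphabet (wrapping around).
Applying that to "granite" gives "ufobwhs".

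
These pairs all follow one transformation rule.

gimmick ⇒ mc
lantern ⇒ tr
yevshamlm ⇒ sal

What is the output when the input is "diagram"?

Rule — delete the first 2 characters, then keep every other character starting from the second (positions 2nd, 4th, 6th, ...).
Applying both steps to "diagram": "agram", then "ga".
(Check on "lantern": → "ntern" → "tr" ✓)

ga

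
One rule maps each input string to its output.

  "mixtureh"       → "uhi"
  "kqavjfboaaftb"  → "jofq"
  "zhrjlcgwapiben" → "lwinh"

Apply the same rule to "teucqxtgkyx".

qgxe

The pattern: keep one character in every 3, starting at position 2 (positions 2nd, 5th, 8th, ...), then move the first character to the end.
For "teucqxtgkyx", step one produces "eqgx"; step two turns that into "qgxe".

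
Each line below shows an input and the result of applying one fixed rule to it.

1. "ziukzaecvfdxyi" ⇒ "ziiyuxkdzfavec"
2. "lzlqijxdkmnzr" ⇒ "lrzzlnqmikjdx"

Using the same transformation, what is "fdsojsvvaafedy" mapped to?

What's happening: take characters alternately from the front and the back (1st, last, 2nd, 2nd-last, ...).
Doing the same to "fdsojsvvaafedy": "fyddseofjasavv".

fyddseofjasavv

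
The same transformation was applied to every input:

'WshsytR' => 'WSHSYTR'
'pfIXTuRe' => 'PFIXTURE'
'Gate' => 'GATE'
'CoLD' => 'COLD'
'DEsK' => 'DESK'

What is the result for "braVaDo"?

In each case the input is transformed by: convert every letter to uppercase.
So "braVaDo" becomes "BRAVADO".

BRAVADO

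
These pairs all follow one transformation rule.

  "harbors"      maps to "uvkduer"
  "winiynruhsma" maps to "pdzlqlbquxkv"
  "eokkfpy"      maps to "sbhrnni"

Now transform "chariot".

In each case the input is transformed by: shift every letter 3 places forward in the alphabet (wrapping around), then move the last 2 characters to the front (rotate right by 2).
Starting from "chariot": after the first operation, "fkdulrw"; after the second, "rwfkdul".

rwfkdul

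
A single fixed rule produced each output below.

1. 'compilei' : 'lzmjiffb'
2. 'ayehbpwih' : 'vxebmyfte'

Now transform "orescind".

Each output is the input with this applied: swap each adjacent pair of characters (1↔2, 3↔4, ...), then shift every letter 3 places backward in the alphabet (wrapping around).
For "orescind", step one produces "roseicdn"; step two turns that into "olpbfzak".

olpbfzak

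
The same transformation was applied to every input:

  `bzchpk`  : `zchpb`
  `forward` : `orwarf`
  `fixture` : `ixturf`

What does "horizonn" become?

Looking at the pairs, the operation is to delete the last character, then move the first character to the end.
For "horizonn", step one produces "horizon"; step two turns that into "orizonh".

orizonh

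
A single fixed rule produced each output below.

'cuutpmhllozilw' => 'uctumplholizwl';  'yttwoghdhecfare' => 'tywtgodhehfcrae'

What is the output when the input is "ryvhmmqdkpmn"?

Looking at the pairs, the operation is to swap each adjacent pair of characters (1↔2, 3↔4, ...).
Applying that to "ryvhmmqdkpmn" gives "yrhvmmdqpknm".

yrhvmmdqpknm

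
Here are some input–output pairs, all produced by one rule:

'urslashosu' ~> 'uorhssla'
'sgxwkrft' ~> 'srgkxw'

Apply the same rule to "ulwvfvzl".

uvlfwv

Each output is the input with this applied: delete the last 2 characters, then take characters alternately from the front and the back (1st, last, 2nd, 2nd-last, ...).
Working it through for "ulwvfvzl": intermediate "ulwvfv", final "uvlfwv".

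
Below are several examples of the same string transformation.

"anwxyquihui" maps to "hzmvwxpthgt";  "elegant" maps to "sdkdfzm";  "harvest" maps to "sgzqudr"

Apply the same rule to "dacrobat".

sczbqnaz

Looking at the pairs, the operation is to shift every letter 1 place backward in the alphabet (wrapping around), then move the last character to the front.
Applying both steps to "dacrobat": "czbqnazs", then "sczbqnaz".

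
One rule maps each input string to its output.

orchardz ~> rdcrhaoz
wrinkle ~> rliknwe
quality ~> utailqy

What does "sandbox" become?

aonbdsx

Each output is the input with this applied: take characters alternately from the front and the back (1st, last, 2nd, 2nd-last, ...), then move the first 2 characters to the end (rotate left by 2).
"sandbox" → "sxaonbd" → "aonbdsx".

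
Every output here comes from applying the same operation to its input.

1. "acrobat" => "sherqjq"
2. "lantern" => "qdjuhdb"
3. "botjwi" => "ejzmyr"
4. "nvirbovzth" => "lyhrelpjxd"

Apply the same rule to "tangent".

The pattern: shift every letter 10 places backward in the alphabet (wrapping around), then move the first character to the end.
For "tangent", step one produces "jqdwudj"; step two turns that into "qdwudjj".

qdwudjj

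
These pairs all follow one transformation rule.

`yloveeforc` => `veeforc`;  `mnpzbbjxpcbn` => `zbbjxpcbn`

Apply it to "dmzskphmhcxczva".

skphmhcxczva

The transformation: delete the first 3 characters.
For "dmzskphmhcxczva" the result is "skphmhcxczva".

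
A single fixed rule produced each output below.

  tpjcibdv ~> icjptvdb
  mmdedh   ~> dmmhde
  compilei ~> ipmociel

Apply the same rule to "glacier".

calgrei

Rule — reverse the string, then move the first 3 characters to the end (rotate left by 3).
On "glacier": the first step gives "reicalg", and the second then gives "calgrei".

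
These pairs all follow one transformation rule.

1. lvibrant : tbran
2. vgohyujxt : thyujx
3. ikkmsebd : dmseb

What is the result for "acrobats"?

What's happening: delete the first 3 characters, then move the last character to the front.
Applying both steps to "acrobats": "obats", then "sobat".

sobat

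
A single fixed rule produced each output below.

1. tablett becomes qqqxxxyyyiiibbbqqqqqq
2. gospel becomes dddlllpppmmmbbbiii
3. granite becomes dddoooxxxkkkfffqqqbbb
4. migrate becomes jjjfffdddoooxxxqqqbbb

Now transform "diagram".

aaafffxxxdddoooxxxjjj

The rule is to shift every letter 3 places backward in the alphabet (wrapping around), then repeat every character 3 times.
Applying both steps to "diagram": "afxdoxj", then "aaafffxxxdddoooxxxjjj".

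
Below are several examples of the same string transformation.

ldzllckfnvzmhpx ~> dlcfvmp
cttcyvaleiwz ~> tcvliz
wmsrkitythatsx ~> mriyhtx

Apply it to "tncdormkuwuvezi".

ndrkwvz

Rule — keep every other character starting from the second (positions 2nd, 4th, 6th, ...).
"tncdormkuwuvezi" → "ndrkwvz".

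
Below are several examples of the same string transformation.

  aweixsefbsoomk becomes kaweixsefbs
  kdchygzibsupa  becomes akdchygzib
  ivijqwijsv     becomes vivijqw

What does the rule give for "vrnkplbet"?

tvrnkp

The pattern: move the last character to the front, then delete the last 3 characters.
Working it through for "vrnkplbet": intermediate "tvrnkplbe", final "tvrnkp".
(Check on "ivijqwijsv": → "vivijqwijs" → "vivijqw" ✓)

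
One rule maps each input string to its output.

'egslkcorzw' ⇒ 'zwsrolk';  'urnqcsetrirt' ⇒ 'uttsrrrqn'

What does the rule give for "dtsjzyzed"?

The pattern: sort the characters into reverse alphabetical order, then delete the last 3 characters.
Applying that to "dtsjzyzed" gives "zzytsj".
(Check on "urnqcsetrirt": → "uttsrrrqniec" → "uttsrrrqn" ✓)

zzytsj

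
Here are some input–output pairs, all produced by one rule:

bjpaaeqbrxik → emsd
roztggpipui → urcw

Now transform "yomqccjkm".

brpt

The rule is to shift every letter 3 places forward in the alphabet (wrapping around), then keep only the first 4 characters.
Applying that to "yomqccjkm" gives "brpt".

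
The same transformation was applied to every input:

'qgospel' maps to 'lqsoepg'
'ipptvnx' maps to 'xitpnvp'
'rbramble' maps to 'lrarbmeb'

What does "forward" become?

dfwrrao

The transformation: swap each adjacent pair of characters (1↔2, 3↔4, ...), then swap the first and last characters.
Starting from "forward": after the first operation, "ofwrrad"; after the second, "dfwrrao".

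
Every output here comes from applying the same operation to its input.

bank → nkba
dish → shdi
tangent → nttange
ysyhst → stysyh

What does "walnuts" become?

The pattern: move the last 2 characters to the front (rotate right by 2).
"walnuts" → "tswalnu".

tswalnu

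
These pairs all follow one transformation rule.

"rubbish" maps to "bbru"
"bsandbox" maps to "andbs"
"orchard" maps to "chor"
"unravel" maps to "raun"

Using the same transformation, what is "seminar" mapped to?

Looking at the pairs, the operation is to delete the last 3 characters, then move the first 2 characters to the end (rotate left by 2).
Starting from "seminar": after the first operation, "semi"; after the second, "mise".

mise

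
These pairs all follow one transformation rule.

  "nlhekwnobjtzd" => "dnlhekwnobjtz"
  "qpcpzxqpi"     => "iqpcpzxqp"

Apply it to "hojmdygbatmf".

fhojmdygbatm

Each output is the input with this applied: move the last character to the front.
For "hojmdygbatmf" the result is "fhojmdygbatm".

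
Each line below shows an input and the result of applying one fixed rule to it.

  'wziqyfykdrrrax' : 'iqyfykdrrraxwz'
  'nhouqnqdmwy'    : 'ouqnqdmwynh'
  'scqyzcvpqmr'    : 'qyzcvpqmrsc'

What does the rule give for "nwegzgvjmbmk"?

What's happening: move the first 2 characters to the end (rotate left by 2).
Doing the same to "nwegzgvjmbmk": "egzgvjmbmknw".

egzgvjmbmknw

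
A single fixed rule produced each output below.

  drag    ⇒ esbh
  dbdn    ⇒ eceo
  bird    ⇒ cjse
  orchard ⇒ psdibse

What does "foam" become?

gpbn

The transformation: shift every letter 1 place forward in the alphabet (wrapping around).
Doing the same to "foam": "gpbn".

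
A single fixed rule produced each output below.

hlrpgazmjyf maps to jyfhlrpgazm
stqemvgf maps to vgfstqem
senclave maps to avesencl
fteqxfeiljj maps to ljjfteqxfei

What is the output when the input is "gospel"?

pelgos

The rule is to move the last 3 characters to the front (rotate right by 3).
On "gospel" that produces "pelgos".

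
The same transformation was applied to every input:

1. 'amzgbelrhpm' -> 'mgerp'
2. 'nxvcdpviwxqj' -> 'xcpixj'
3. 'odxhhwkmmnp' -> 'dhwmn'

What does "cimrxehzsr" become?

Looking at the pairs, the operation is to keep every other character starting from the second (positions 2nd, 4th, 6th, ...).
So "cimrxehzsr" becomes "irezr".

irezr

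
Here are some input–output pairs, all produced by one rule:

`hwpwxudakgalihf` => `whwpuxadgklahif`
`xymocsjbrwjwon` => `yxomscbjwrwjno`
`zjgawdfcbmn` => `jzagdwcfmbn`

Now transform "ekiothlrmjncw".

keoihtrljmcnw

The rule is to swap each adjacent pair of characters (1↔2, 3↔4, ...).
For "ekiothlrmjncw" the result is "keoihtrljmcnw".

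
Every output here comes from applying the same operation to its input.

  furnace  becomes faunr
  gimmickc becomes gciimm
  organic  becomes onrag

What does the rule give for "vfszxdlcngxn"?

Each output is the input with this applied: delete the last 2 characters, then take characters alternately from the front and the back (1st, last, 2nd, 2nd-last, ...).
For "vfszxdlcngxn" the result is "vgfnsczlxd".

vgfnsczlxd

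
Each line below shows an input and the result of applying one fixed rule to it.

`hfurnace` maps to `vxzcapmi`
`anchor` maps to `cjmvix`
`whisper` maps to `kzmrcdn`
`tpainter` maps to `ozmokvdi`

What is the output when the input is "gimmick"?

dxfbdhh

Each output is the input with this applied: move the last 3 characters to the front (rotate right by 3), then shift every letter 5 places backward in the alphabet (wrapping around).
For "gimmick", step one produces "ickgimm"; step two turns that into "dxfbdhh".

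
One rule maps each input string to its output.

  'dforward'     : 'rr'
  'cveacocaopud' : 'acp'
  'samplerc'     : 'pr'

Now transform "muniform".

ir

Rule — delete the first character, then keep one character in every 3, starting at position 3 (positions 3rd, 6th, 9th, ...).
Applying that to "muniform" gives "ir".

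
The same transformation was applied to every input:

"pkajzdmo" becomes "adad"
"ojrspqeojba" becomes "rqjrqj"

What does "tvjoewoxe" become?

In each case the input is transformed by: keep one character in every 3, starting at position 3 (positions 3rd, 6th, 9th, ...), then write the whole string twice.
Applying that to "tvjoewoxe" gives "jwejwe".

jwejwe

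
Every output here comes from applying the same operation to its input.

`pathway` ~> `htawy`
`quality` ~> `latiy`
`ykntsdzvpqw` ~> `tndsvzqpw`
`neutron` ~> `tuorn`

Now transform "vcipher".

piehr

What's happening: swap each adjacent pair of characters (1↔2, 3↔4, ...), then delete the first 2 characters.
Working it through for "vcipher": intermediate "cvpiehr", final "piehr".
(Check on "quality": → "uqlatiy" → "latiy" ✓)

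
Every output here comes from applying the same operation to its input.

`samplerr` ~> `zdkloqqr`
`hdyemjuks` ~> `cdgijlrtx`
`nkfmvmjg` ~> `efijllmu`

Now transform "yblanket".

zadjkmsx

The rule is to sort the characters into alphabetical order, then shift every letter 1 place backward in the alphabet (wrapping around).
"yblanket" → "abeklnty" → "zadjkmsx".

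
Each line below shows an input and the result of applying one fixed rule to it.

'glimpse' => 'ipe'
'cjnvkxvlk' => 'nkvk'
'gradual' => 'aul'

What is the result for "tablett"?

bet

The pattern: delete the first character, then keep every other character starting from the second (positions 2nd, 4th, 6th, ...).
For "tablett", step one produces "ablett"; step two turns that into "bet".
(Check on "gradual": → "radual" → "aul" ✓)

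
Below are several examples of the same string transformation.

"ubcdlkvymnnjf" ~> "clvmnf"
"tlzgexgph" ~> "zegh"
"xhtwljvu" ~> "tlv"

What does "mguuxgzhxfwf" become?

uxzxw

The rule is to keep every other character starting from the first (positions 1st, 3rd, 5th, ...), then delete the first character.
Applying that to "mguuxgzhxfwf" gives "uxzxw".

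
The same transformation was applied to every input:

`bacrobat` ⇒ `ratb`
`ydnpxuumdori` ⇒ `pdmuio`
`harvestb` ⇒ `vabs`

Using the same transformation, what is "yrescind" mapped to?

srdi

Rule — keep every other character starting from the second (positions 2nd, 4th, 6th, ...), then swap each adjacent pair of characters (1↔2, 3↔4, ...).
Starting from "yrescind": after the first operation, "rsid"; after the second, "srdi".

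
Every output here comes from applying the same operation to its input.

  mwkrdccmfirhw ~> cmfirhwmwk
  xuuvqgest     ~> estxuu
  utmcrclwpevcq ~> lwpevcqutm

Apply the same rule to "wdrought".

htwdr

In each case the input is transformed by: move the first 3 characters to the end (rotate left by 3), then delete the first 3 characters.
"wdrought" → "oughtwdr" → "htwdr".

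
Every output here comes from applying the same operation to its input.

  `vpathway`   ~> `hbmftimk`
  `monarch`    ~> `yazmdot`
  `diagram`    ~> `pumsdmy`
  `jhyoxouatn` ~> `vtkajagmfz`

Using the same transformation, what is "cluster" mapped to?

oxgefqd

In each case the input is transformed by: shift every letter 12 places forward in the alphabet (wrapping around).
On "cluster" that produces "oxgefqd".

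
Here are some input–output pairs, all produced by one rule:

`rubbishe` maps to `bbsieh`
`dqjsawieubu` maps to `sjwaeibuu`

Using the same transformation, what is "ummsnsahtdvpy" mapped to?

The transformation: delete the first 2 characters, then swap each adjacent pair of characters (1↔2, 3↔4, ...).
"ummsnsahtdvpy" → "msnsahtdvpy" → "smsnhadtpvy".
(Check on "dqjsawieubu": → "jsawieubu" → "sjwaeibuu" ✓)

smsnhadtpvy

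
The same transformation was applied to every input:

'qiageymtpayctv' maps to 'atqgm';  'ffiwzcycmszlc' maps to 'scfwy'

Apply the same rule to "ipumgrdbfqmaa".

Rule — keep one character in every 3, starting at position 1 (positions 1st, 4th, 7th, ...), then move the first 3 characters to the end (rotate left by 3).
For "ipumgrdbfqmaa", step one produces "imdqa"; step two turns that into "qaimd".

qaimd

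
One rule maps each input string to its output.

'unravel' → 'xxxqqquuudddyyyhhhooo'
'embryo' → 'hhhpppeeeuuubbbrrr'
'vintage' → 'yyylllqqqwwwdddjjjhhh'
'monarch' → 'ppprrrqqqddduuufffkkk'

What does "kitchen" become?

nnnlllwwwfffkkkhhhqqq

Looking at the pairs, the operation is to shift every letter 3 places forward in the alphabet (wrapping around), then repeat every character 3 times.
For "kitchen", step one produces "nlwfkhq"; step two turns that into "nnnlllwwwfffkkkhhhqqq".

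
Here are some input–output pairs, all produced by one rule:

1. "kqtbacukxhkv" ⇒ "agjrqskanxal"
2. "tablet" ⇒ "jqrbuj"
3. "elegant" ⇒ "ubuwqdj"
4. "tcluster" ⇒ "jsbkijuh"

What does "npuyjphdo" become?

What's happening: shift every letter 10 places backward in the alphabet (wrapping around).
Applying that to "npuyjphdo" gives "dfkozfxte".

dfkozfxte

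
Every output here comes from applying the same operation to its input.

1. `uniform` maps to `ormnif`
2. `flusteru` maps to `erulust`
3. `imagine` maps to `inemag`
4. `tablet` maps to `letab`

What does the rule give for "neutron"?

roneut

The rule is to delete the first character, then move the last 3 characters to the front (rotate right by 3).
For "neutron", step one produces "eutron"; step two turns that into "roneut".
(Check on "tablet": → "ablet" → "letab" ✓)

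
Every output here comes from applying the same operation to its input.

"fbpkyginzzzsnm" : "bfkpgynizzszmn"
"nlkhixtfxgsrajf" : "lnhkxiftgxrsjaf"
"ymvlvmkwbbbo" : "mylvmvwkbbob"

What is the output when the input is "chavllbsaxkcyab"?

hcvallsbxackayb

Rule — swap each adjacent pair of characters (1↔2, 3↔4, ...).
"chavllbsaxkcyab" → "hcvallsbxackayb".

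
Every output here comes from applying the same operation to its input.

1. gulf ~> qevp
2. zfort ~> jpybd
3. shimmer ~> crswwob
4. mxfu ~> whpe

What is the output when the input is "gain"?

qksx

Each output is the input with this applied: shift every letter 10 places forward in the alphabet (wrapping around).
Applying that to "gain" gives "qksx".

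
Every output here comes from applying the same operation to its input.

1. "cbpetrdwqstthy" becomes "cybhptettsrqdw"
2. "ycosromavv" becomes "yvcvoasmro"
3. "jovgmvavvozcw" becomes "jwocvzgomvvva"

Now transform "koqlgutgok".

Each output is the input with this applied: take characters alternately from the front and the back (1st, last, 2nd, 2nd-last, ...).
Doing the same to "koqlgutgok": "kkooqgltgu".

kkooqgltgu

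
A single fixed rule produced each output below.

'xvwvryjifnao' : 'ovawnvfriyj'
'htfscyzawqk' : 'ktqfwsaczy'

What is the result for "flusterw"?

The transformation: take characters alternately from the front and the back (1st, last, 2nd, 2nd-last, ...), then delete the first character.
"flusterw" → "fwlruest" → "wlruest".

wlruest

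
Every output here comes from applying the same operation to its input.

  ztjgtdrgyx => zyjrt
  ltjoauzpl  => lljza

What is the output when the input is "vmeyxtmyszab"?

The pattern: keep every other character starting from the first (positions 1st, 3rd, 5th, ...), then take characters alternately from the front and the back (1st, last, 2nd, 2nd-last, ...).
On "vmeyxtmyszab": the first step gives "vexmsa", and the second then gives "vaesxm".

vaesxm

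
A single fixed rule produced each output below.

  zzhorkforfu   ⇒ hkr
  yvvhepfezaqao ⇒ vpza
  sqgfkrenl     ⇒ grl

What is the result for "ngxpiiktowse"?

In each case the input is transformed by: keep one character in every 3, starting at position 3 (positions 3rd, 6th, 9th, ...).
"ngxpiiktowse" → "xioe".

xioe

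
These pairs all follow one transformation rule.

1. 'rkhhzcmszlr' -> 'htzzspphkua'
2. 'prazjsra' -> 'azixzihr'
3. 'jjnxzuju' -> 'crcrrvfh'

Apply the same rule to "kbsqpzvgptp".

xbxsjayxhdo

The transformation: move the last 3 characters to the front (rotate right by 3), then shift every letter 8 places forward in the alphabet (wrapping around).
Applying that to "kbsqpzvgptp" gives "xbxsjayxhdo".
(Check on "jjnxzuju": → "ujujjnxz" → "crcrrvfh" ✓)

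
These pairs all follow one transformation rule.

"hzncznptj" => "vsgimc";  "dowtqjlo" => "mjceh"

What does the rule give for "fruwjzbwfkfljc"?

Rule — shift every letter 7 places backward in the alphabet (wrapping around), then delete the first 3 characters.
Working it through for "fruwjzbwfkfljc": intermediate "yknpcsupydyecv", final "pcsupydyecv".
(Check on "dowtqjlo": → "whpmjceh" → "mjceh" ✓)

pcsupydyecv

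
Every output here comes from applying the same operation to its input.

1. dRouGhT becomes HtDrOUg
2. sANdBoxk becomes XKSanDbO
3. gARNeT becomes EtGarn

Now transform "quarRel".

ELQUARr

The transformation: flip the case of every letter, then move the last 2 characters to the front (rotate right by 2).
Applying that to "quarRel" gives "ELQUARr".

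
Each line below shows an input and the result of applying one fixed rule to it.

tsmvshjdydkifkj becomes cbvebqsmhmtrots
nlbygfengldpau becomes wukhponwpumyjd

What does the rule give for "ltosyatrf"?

The transformation: shift every letter 9 places forward in the alphabet (wrapping around).
For "ltosyatrf" the result is "ucxbhjcao".

ucxbhjcao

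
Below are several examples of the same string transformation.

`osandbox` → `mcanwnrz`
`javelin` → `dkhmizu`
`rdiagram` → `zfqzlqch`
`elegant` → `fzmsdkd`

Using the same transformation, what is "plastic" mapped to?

rshbokz

In each case the input is transformed by: move the first 3 characters to the end (rotate left by 3), then shift every letter 1 place backward in the alphabet (wrapping around).
"plastic" → "sticpla" → "rshbokz".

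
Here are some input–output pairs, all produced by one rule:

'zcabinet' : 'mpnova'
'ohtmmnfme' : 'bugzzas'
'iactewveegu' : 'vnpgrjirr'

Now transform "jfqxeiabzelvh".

Looking at the pairs, the operation is to shift every letter 13 places forward in the alphabet (wrapping around) — i.e. ROT13, then delete the last 2 characters.
Working it through for "jfqxeiabzelvh": intermediate "wsdkrvnomryiu", final "wsdkrvnomry".
(Check on "iactewveegu": → "vnpgrjirrth" → "vnpgrjirr" ✓)

wsdkrvnomry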